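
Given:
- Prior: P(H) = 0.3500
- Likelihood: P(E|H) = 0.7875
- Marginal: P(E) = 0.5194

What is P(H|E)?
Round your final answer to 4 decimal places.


Using Bayes' theorem:

P(H|E) = P(E|H) × P(H) / P(E)
       = 0.7875 × 0.3500 / 0.5194
       = 0.27562500 / 0.5194
       = 0.5307

The evidence strengthens our belief in H.
Prior: 0.3500 → Posterior: 0.5307


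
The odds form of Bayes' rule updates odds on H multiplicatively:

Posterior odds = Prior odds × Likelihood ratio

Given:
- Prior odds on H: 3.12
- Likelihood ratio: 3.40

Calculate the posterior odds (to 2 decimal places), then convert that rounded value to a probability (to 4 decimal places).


Step 1: Calculate posterior odds
Posterior odds = Prior odds × LR
               = 3.12 × 3.40
               = 10.61

Step 2: Convert to probability
P(H|E) = Posterior odds / (1 + Posterior odds)
       = 10.61 / (1 + 10.61)
       = 10.61 / 11.61
       = 0.9139

The evidence increased P(H) from 0.7573 to 0.9139.


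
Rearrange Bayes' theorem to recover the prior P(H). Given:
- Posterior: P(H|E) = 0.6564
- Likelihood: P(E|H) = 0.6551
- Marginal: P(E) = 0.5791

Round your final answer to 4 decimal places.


From Bayes' theorem: P(H|E) = P(E|H) × P(H) / P(E)

Rearranging for P(H):
P(H) = P(H|E) × P(E) / P(E|H)
     = 0.6564 × 0.5791 / 0.6551
     = 0.38012124 / 0.6551
     = 0.5802


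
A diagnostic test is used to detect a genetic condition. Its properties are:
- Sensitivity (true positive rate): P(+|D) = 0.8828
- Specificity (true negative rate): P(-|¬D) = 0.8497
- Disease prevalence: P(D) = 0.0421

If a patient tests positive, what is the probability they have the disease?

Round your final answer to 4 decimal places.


Let D = has disease, + = positive test

Given:
- P(D) = 0.0421 (prevalence)
- P(+|D) = 0.8828 (sensitivity)
- P(-|¬D) = 0.8497 (specificity)
- P(+|¬D) = 0.1503 (false positive rate = 1 - specificity)

Step 1: Find P(+)
P(+) = P(+|D)P(D) + P(+|¬D)P(¬D)
     = 0.8828 × 0.0421 + 0.1503 × 0.9579
     = 0.03716588 + 0.14397237
     = 0.18113825

Step 2: Apply Bayes' theorem for P(D|+)
P(D|+) = P(+|D)P(D) / P(+)
       = 0.03716588 / 0.18113825
       = 0.2052


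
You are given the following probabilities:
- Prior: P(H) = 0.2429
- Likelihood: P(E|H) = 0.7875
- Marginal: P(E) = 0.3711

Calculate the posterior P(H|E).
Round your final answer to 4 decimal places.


Using Bayes' theorem:

P(H|E) = P(E|H) × P(H) / P(E)
       = 0.7875 × 0.2429 / 0.3711
       = 0.19128375 / 0.3711
       = 0.5155

The evidence strengthens our belief in H.
Prior: 0.2429 → Posterior: 0.5155


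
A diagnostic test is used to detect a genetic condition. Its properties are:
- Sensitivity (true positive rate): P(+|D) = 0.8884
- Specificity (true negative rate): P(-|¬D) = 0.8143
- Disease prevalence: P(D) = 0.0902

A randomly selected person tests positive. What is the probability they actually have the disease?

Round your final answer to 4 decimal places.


Let D = has disease, + = positive test

Given:
- P(D) = 0.0902 (prevalence)
- P(+|D) = 0.8884 (sensitivity)
- P(-|¬D) = 0.8143 (specificity)
- P(+|¬D) = 0.1857 (false positive rate = 1 - specificity)

Step 1: Find P(+)
P(+) = P(+|D)P(D) + P(+|¬D)P(¬D)
     = 0.8884 × 0.0902 + 0.1857 × 0.9098
     = 0.08013368 + 0.16894986
     = 0.24908354

Step 2: Apply Bayes' theorem for P(D|+)
P(D|+) = P(+|D)P(D) / P(+)
       = 0.08013368 / 0.24908354
       = 0.3217


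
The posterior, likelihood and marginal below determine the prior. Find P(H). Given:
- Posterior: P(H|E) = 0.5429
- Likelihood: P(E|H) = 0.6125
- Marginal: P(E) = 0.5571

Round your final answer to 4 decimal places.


From Bayes' theorem: P(H|E) = P(E|H) × P(H) / P(E)

Rearranging for P(H):
P(H) = P(H|E) × P(E) / P(E|H)
     = 0.5429 × 0.5571 / 0.6125
     = 0.30244959 / 0.6125
     = 0.4938


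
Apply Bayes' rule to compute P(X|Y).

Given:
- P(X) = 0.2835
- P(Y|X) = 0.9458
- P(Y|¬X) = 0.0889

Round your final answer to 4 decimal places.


Bayes' theorem: P(X|Y) = P(Y|X) × P(X) / P(Y)

Step 1: Calculate P(Y) using law of total probability
P(Y) = P(Y|X)P(X) + P(Y|¬X)P(¬X)
     = 0.9458 × 0.2835 + 0.0889 × 0.7165
     = 0.26813430 + 0.06369685
     = 0.33183115

Step 2: Apply Bayes' theorem
P(X|Y) = P(Y|X) × P(X) / P(Y)
       = 0.26813430 / 0.33183115
       = 0.8080


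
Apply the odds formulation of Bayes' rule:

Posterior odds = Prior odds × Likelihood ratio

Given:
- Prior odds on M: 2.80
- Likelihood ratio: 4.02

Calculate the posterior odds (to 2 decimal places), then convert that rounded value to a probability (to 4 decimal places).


Step 1: Calculate posterior odds
Posterior odds = Prior odds × LR
               = 2.80 × 4.02
               = 11.26

Step 2: Convert to probability
P(M|E) = Posterior odds / (1 + Posterior odds)
       = 11.26 / (1 + 11.26)
       = 11.26 / 12.26
       = 0.9184

The evidence increased P(M) from 0.7368 to 0.9184.


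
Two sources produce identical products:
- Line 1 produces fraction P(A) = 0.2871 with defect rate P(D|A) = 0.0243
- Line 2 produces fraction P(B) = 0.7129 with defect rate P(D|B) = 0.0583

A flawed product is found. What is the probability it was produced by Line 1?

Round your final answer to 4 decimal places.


Let A = from Line 1, D = flawed

Given:
- P(A) = 0.2871, P(B) = 0.7129
- P(D|A) = 0.0243, P(D|B) = 0.0583

Step 1: Find P(D)
P(D) = P(D|A)P(A) + P(D|B)P(B)
     = 0.0243 × 0.2871 + 0.0583 × 0.7129
     = 0.00697653 + 0.04156207
     = 0.04853860

Step 2: Apply Bayes' theorem
P(A|D) = P(D|A)P(A) / P(D)
       = 0.00697653 / 0.04853860
       = 0.1437


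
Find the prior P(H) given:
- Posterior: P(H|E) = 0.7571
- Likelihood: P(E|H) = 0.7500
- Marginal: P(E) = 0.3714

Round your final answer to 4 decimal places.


From Bayes' theorem: P(H|E) = P(E|H) × P(H) / P(E)

Rearranging for P(H):
P(H) = P(H|E) × P(E) / P(E|H)
     = 0.7571 × 0.3714 / 0.7500
     = 0.28118694 / 0.7500
     = 0.3749


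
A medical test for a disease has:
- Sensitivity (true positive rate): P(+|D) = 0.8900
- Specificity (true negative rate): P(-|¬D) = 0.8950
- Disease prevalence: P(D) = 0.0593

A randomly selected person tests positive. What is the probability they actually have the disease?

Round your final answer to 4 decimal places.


Let D = has disease, + = positive test

Given:
- P(D) = 0.0593 (prevalence)
- P(+|D) = 0.8900 (sensitivity)
- P(-|¬D) = 0.8950 (specificity)
- P(+|¬D) = 0.1050 (false positive rate = 1 - specificity)

Step 1: Find P(+)
P(+) = P(+|D)P(D) + P(+|¬D)P(¬D)
     = 0.8900 × 0.0593 + 0.1050 × 0.9407
     = 0.05277700 + 0.09877350
     = 0.15155050

Step 2: Apply Bayes' theorem for P(D|+)
P(D|+) = P(+|D)P(D) / P(+)
       = 0.05277700 / 0.15155050
       = 0.3482


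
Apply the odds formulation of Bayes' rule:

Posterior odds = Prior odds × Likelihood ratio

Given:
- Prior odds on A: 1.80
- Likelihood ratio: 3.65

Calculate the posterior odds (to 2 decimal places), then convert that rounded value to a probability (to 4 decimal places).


Step 1: Calculate posterior odds
Posterior odds = Prior odds × LR
               = 1.80 × 3.65
               = 6.57

Step 2: Convert to probability
P(A|E) = Posterior odds / (1 + Posterior odds)
       = 6.57 / (1 + 6.57)
       = 6.57 / 7.57
       = 0.8679

The evidence increased P(A) from 0.6429 to 0.8679.


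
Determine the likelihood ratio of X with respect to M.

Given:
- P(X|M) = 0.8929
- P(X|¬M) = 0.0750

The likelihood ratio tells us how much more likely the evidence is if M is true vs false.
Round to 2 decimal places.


Likelihood Ratio (LR) = P(X|M) / P(X|¬M)

LR = 0.8929 / 0.0750
   = 11.91

The evidence is 11.91 times more likely if M is true than if M is false.
Because LR exceeds 1, X is evidence for M.


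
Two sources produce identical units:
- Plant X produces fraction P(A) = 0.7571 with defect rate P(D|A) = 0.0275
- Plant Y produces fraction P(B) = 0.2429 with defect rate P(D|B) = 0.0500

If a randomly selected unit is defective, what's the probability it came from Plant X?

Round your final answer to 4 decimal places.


Let A = from Plant X, D = defective

Given:
- P(A) = 0.7571, P(B) = 0.2429
- P(D|A) = 0.0275, P(D|B) = 0.0500

Step 1: Find P(D)
P(D) = P(D|A)P(A) + P(D|B)P(B)
     = 0.0275 × 0.7571 + 0.0500 × 0.2429
     = 0.02082025 + 0.01214500
     = 0.03296525

Step 2: Apply Bayes' theorem
P(A|D) = P(D|A)P(A) / P(D)
       = 0.02082025 / 0.03296525
       = 0.6316


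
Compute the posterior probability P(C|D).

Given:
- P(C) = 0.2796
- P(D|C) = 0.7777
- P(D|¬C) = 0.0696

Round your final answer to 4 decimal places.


Bayes' theorem: P(C|D) = P(D|C) × P(C) / P(D)

Step 1: Calculate P(D) using law of total probability
P(D) = P(D|C)P(C) + P(D|¬C)P(¬C)
     = 0.7777 × 0.2796 + 0.0696 × 0.7204
     = 0.21744492 + 0.05013984
     = 0.26758476

Step 2: Apply Bayes' theorem
P(C|D) = P(D|C) × P(C) / P(D)
       = 0.21744492 / 0.26758476
       = 0.8126


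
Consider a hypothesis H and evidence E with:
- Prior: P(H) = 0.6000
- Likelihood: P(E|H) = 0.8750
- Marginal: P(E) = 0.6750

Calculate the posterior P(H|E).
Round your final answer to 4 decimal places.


Using Bayes' theorem:

P(H|E) = P(E|H) × P(H) / P(E)
       = 0.8750 × 0.6000 / 0.6750
       = 0.52500000 / 0.6750
       = 0.7778

The evidence strengthens our belief in H.
Prior: 0.6000 → Posterior: 0.7778


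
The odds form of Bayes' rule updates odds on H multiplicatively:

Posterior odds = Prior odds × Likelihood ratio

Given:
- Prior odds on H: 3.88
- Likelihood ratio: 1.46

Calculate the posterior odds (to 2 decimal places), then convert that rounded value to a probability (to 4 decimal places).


Step 1: Calculate posterior odds
Posterior odds = Prior odds × LR
               = 3.88 × 1.46
               = 5.66

Step 2: Convert to probability
P(H|E) = Posterior odds / (1 + Posterior odds)
       = 5.66 / (1 + 5.66)
       = 5.66 / 6.66
       = 0.8498

The evidence increased P(H) from 0.7951 to 0.8498.


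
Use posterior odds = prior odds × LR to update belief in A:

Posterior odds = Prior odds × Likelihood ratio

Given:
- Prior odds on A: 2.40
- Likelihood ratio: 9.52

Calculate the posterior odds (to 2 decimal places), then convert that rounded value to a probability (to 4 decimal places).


Step 1: Calculate posterior odds
Posterior odds = Prior odds × LR
               = 2.40 × 9.52
               = 22.85

Step 2: Convert to probability
P(A|E) = Posterior odds / (1 + Posterior odds)
       = 22.85 / (1 + 22.85)
       = 22.85 / 23.85
       = 0.9581

The evidence increased P(A) from 0.7059 to 0.9581.


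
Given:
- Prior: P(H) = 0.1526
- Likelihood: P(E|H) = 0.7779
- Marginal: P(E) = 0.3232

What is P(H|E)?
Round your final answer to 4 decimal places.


Using Bayes' theorem:

P(H|E) = P(E|H) × P(H) / P(E)
       = 0.7779 × 0.1526 / 0.3232
       = 0.11870754 / 0.3232
       = 0.3673

The evidence strengthens our belief in H.
Prior: 0.1526 → Posterior: 0.3673


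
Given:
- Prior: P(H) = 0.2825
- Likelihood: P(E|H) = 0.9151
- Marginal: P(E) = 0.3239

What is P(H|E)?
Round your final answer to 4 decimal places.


Using Bayes' theorem:

P(H|E) = P(E|H) × P(H) / P(E)
       = 0.9151 × 0.2825 / 0.3239
       = 0.25851575 / 0.3239
       = 0.7981

The evidence strengthens our belief in H.
Prior: 0.2825 → Posterior: 0.7981


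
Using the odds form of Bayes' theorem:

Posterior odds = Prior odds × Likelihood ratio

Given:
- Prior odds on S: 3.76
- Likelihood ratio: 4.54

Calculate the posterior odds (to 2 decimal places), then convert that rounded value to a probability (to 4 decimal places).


Step 1: Calculate posterior odds
Posterior odds = Prior odds × LR
               = 3.76 × 4.54
               = 17.07

Step 2: Convert to probability
P(S|E) = Posterior odds / (1 + Posterior odds)
       = 17.07 / (1 + 17.07)
       = 17.07 / 18.07
       = 0.9447

The evidence increased P(S) from 0.7899 to 0.9447.


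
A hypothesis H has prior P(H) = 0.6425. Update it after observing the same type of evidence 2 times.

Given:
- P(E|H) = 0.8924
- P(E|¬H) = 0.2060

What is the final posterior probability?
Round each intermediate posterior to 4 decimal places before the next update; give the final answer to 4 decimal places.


Sequential Bayesian updating:

Initial prior: P(H) = 0.6425

Update 1:
  P(E) = 0.8924 × 0.6425 + 0.2060 × 0.3575 = 0.57336700 + 0.07364500 = 0.64701200
  P(H|E) = 0.57336700 / 0.64701200 = 0.8862

Update 2:
  P(E) = 0.8924 × 0.8862 + 0.2060 × 0.1138 = 0.79084488 + 0.02344280 = 0.81428768
  P(H|E) = 0.79084488 / 0.81428768 = 0.9712

Final posterior: 0.9712


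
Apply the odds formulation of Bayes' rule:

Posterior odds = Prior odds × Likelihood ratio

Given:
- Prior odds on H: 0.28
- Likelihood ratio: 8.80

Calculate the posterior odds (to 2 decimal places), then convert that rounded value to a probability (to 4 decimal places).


Step 1: Calculate posterior odds
Posterior odds = Prior odds × LR
               = 0.28 × 8.80
               = 2.46

Step 2: Convert to probability
P(H|E) = Posterior odds / (1 + Posterior odds)
       = 2.46 / (1 + 2.46)
       = 2.46 / 3.46
       = 0.7110

The evidence increased P(H) from 0.2188 to 0.7110.


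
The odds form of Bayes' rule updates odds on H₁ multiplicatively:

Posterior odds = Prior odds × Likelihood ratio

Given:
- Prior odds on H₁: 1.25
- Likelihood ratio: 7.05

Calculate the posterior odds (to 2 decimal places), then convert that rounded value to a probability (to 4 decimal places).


Step 1: Calculate posterior odds
Posterior odds = Prior odds × LR
               = 1.25 × 7.05
               = 8.81

Step 2: Convert to probability
P(H₁|E) = Posterior odds / (1 + Posterior odds)
       = 8.81 / (1 + 8.81)
       = 8.81 / 9.81
       = 0.8981

The evidence increased P(H₁) from 0.5556 to 0.8981.


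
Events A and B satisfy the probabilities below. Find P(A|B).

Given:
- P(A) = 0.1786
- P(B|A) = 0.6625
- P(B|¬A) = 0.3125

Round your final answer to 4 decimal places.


Bayes' theorem: P(A|B) = P(B|A) × P(A) / P(B)

Step 1: Calculate P(B) using law of total probability
P(B) = P(B|A)P(A) + P(B|¬A)P(¬A)
     = 0.6625 × 0.1786 + 0.3125 × 0.8214
     = 0.11832250 + 0.25668750
     = 0.37501000

Step 2: Apply Bayes' theorem
P(A|B) = P(B|A) × P(A) / P(B)
       = 0.11832250 / 0.37501000
       = 0.3155


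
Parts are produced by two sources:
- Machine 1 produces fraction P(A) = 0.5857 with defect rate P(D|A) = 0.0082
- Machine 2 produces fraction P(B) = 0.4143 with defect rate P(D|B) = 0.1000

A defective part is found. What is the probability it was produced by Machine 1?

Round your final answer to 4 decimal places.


Let A = from Machine 1, D = defective

Given:
- P(A) = 0.5857, P(B) = 0.4143
- P(D|A) = 0.0082, P(D|B) = 0.1000

Step 1: Find P(D)
P(D) = P(D|A)P(A) + P(D|B)P(B)
     = 0.0082 × 0.5857 + 0.1000 × 0.4143
     = 0.00480274 + 0.04143000
     = 0.04623274

Step 2: Apply Bayes' theorem
P(A|D) = P(D|A)P(A) / P(D)
       = 0.00480274 / 0.04623274
       = 0.1039


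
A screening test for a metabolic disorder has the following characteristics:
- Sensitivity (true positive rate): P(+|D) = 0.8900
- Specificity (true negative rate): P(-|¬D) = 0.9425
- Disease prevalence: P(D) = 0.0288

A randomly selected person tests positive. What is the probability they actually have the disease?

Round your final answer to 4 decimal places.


Let D = has disease, + = positive test

Given:
- P(D) = 0.0288 (prevalence)
- P(+|D) = 0.8900 (sensitivity)
- P(-|¬D) = 0.9425 (specificity)
- P(+|¬D) = 0.0575 (false positive rate = 1 - specificity)

Step 1: Find P(+)
P(+) = P(+|D)P(D) + P(+|¬D)P(¬D)
     = 0.8900 × 0.0288 + 0.0575 × 0.9712
     = 0.02563200 + 0.05584400
     = 0.08147600

Step 2: Apply Bayes' theorem for P(D|+)
P(D|+) = P(+|D)P(D) / P(+)
       = 0.02563200 / 0.08147600
       = 0.3146


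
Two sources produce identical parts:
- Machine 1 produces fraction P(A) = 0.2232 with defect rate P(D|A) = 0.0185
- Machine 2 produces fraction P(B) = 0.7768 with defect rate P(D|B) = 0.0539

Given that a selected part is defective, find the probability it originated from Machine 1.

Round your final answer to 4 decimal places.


Let A = from Machine 1, D = defective

Given:
- P(A) = 0.2232, P(B) = 0.7768
- P(D|A) = 0.0185, P(D|B) = 0.0539

Step 1: Find P(D)
P(D) = P(D|A)P(A) + P(D|B)P(B)
     = 0.0185 × 0.2232 + 0.0539 × 0.7768
     = 0.00412920 + 0.04186952
     = 0.04599872

Step 2: Apply Bayes' theorem
P(A|D) = P(D|A)P(A) / P(D)
       = 0.00412920 / 0.04599872
       = 0.0898


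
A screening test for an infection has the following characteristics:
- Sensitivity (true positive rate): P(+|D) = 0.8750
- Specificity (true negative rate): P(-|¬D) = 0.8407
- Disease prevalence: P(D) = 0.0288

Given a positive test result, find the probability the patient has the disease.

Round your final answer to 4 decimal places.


Let D = has disease, + = positive test

Given:
- P(D) = 0.0288 (prevalence)
- P(+|D) = 0.8750 (sensitivity)
- P(-|¬D) = 0.8407 (specificity)
- P(+|¬D) = 0.1593 (false positive rate = 1 - specificity)

Step 1: Find P(+)
P(+) = P(+|D)P(D) + P(+|¬D)P(¬D)
     = 0.8750 × 0.0288 + 0.1593 × 0.9712
     = 0.02520000 + 0.15471216
     = 0.17991216

Step 2: Apply Bayes' theorem for P(D|+)
P(D|+) = P(+|D)P(D) / P(+)
       = 0.02520000 / 0.17991216
       = 0.1401


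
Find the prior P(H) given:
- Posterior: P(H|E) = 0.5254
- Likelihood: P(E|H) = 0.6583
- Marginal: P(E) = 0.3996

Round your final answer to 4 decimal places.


From Bayes' theorem: P(H|E) = P(E|H) × P(H) / P(E)

Rearranging for P(H):
P(H) = P(H|E) × P(E) / P(E|H)
     = 0.5254 × 0.3996 / 0.6583
     = 0.20994984 / 0.6583
     = 0.3189


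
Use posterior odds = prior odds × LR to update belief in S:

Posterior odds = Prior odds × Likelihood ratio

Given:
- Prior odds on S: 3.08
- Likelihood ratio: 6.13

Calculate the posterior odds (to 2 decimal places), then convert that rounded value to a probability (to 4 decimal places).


Step 1: Calculate posterior odds
Posterior odds = Prior odds × LR
               = 3.08 × 6.13
               = 18.88

Step 2: Convert to probability
P(S|E) = Posterior odds / (1 + Posterior odds)
       = 18.88 / (1 + 18.88)
       = 18.88 / 19.88
       = 0.9497

The evidence increased P(S) from 0.7549 to 0.9497.


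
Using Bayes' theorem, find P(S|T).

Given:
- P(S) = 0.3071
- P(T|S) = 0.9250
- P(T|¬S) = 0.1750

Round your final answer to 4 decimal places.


Bayes' theorem: P(S|T) = P(T|S) × P(S) / P(T)

Step 1: Calculate P(T) using law of total probability
P(T) = P(T|S)P(S) + P(T|¬S)P(¬S)
     = 0.9250 × 0.3071 + 0.1750 × 0.6929
     = 0.28406750 + 0.12125750
     = 0.40532500

Step 2: Apply Bayes' theorem
P(S|T) = P(T|S) × P(S) / P(T)
       = 0.28406750 / 0.40532500
       = 0.7008


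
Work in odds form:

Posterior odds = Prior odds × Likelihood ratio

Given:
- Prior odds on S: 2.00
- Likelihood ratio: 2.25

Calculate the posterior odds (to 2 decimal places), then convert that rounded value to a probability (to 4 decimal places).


Step 1: Calculate posterior odds
Posterior odds = Prior odds × LR
               = 2.00 × 2.25
               = 4.50

Step 2: Convert to probability
P(S|E) = Posterior odds / (1 + Posterior odds)
       = 4.50 / (1 + 4.50)
       = 4.50 / 5.50
       = 0.8182

The evidence increased P(S) from 0.6667 to 0.8182.


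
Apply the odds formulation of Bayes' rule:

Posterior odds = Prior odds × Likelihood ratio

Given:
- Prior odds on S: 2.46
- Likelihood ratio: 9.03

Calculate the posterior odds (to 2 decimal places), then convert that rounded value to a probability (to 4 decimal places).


Step 1: Calculate posterior odds
Posterior odds = Prior odds × LR
               = 2.46 × 9.03
               = 22.21

Step 2: Convert to probability
P(S|E) = Posterior odds / (1 + Posterior odds)
       = 22.21 / (1 + 22.21)
       = 22.21 / 23.21
       = 0.9569

The evidence increased P(S) from 0.7110 to 0.9569.


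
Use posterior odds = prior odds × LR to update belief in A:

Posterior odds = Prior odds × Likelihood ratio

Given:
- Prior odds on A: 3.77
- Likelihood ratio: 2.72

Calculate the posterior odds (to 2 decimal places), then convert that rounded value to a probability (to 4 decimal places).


Step 1: Calculate posterior odds
Posterior odds = Prior odds × LR
               = 3.77 × 2.72
               = 10.25

Step 2: Convert to probability
P(A|E) = Posterior odds / (1 + Posterior odds)
       = 10.25 / (1 + 10.25)
       = 10.25 / 11.25
       = 0.9111

The evidence increased P(A) from 0.7904 to 0.9111.


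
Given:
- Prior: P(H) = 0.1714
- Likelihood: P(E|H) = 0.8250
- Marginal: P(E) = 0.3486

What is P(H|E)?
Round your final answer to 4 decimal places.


Using Bayes' theorem:

P(H|E) = P(E|H) × P(H) / P(E)
       = 0.8250 × 0.1714 / 0.3486
       = 0.14140500 / 0.3486
       = 0.4056

The evidence strengthens our belief in H.
Prior: 0.1714 → Posterior: 0.4056


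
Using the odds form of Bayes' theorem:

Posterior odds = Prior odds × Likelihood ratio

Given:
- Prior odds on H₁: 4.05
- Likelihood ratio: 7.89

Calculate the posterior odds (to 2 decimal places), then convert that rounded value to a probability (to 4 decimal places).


Step 1: Calculate posterior odds
Posterior odds = Prior odds × LR
               = 4.05 × 7.89
               = 31.95

Step 2: Convert to probability
P(H₁|E) = Posterior odds / (1 + Posterior odds)
       = 31.95 / (1 + 31.95)
       = 31.95 / 32.95
       = 0.9697

The evidence increased P(H₁) from 0.8020 to 0.9697.


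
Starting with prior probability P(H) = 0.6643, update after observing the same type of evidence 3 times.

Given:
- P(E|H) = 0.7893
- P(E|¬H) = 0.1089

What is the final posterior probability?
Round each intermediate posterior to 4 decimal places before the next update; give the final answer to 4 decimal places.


Sequential Bayesian updating:

Initial prior: P(H) = 0.6643

Update 1:
  P(E) = 0.7893 × 0.6643 + 0.1089 × 0.3357 = 0.52433199 + 0.03655773 = 0.56088972
  P(H|E) = 0.52433199 / 0.56088972 = 0.9348

Update 2:
  P(E) = 0.7893 × 0.9348 + 0.1089 × 0.0652 = 0.73783764 + 0.00710028 = 0.74493792
  P(H|E) = 0.73783764 / 0.74493792 = 0.9905

Update 3:
  P(E) = 0.7893 × 0.9905 + 0.1089 × 0.0095 = 0.78180165 + 0.00103455 = 0.78283620
  P(H|E) = 0.78180165 / 0.78283620 = 0.9987

Final posterior: 0.9987


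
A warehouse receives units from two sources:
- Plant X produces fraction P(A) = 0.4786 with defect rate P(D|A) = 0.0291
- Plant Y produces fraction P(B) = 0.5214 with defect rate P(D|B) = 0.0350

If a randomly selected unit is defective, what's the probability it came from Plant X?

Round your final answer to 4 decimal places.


Let A = from Plant X, D = defective

Given:
- P(A) = 0.4786, P(B) = 0.5214
- P(D|A) = 0.0291, P(D|B) = 0.0350

Step 1: Find P(D)
P(D) = P(D|A)P(A) + P(D|B)P(B)
     = 0.0291 × 0.4786 + 0.0350 × 0.5214
     = 0.01392726 + 0.01824900
     = 0.03217626

Step 2: Apply Bayes' theorem
P(A|D) = P(D|A)P(A) / P(D)
       = 0.01392726 / 0.03217626
       = 0.4328


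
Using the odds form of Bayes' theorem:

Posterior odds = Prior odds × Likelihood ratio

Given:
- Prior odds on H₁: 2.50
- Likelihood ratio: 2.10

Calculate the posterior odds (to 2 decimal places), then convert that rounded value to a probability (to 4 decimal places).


Step 1: Calculate posterior odds
Posterior odds = Prior odds × LR
               = 2.50 × 2.10
               = 5.25

Step 2: Convert to probability
P(H₁|E) = Posterior odds / (1 + Posterior odds)
       = 5.25 / (1 + 5.25)
       = 5.25 / 6.25
       = 0.8400

The evidence increased P(H₁) from 0.7143 to 0.8400.


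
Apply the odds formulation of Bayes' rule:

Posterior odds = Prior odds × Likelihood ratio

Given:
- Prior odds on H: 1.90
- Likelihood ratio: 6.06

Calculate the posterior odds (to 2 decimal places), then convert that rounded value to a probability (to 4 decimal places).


Step 1: Calculate posterior odds
Posterior odds = Prior odds × LR
               = 1.90 × 6.06
               = 11.51

Step 2: Convert to probability
P(H|E) = Posterior odds / (1 + Posterior odds)
       = 11.51 / (1 + 11.51)
       = 11.51 / 12.51
       = 0.9201

The evidence increased P(H) from 0.6552 to 0.9201.


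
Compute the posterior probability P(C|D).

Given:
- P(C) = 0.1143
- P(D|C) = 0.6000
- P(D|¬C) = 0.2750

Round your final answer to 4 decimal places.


Bayes' theorem: P(C|D) = P(D|C) × P(C) / P(D)

Step 1: Calculate P(D) using law of total probability
P(D) = P(D|C)P(C) + P(D|¬C)P(¬C)
     = 0.6000 × 0.1143 + 0.2750 × 0.8857
     = 0.06858000 + 0.24356750
     = 0.31214750

Step 2: Apply Bayes' theorem
P(C|D) = P(D|C) × P(C) / P(D)
       = 0.06858000 / 0.31214750
       = 0.2197


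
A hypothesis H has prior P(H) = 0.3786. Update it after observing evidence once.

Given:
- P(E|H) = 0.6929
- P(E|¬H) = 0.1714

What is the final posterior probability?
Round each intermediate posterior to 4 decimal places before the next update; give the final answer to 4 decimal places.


Sequential Bayesian updating:

Initial prior: P(H) = 0.3786

Update 1:
  P(E) = 0.6929 × 0.3786 + 0.1714 × 0.6214 = 0.26233194 + 0.10650796 = 0.36883990
  P(H|E) = 0.26233194 / 0.36883990 = 0.7112

Final posterior: 0.7112


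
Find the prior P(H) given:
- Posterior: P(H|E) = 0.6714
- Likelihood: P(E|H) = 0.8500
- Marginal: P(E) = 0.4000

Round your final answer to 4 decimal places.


From Bayes' theorem: P(H|E) = P(E|H) × P(H) / P(E)

Rearranging for P(H):
P(H) = P(H|E) × P(E) / P(E|H)
     = 0.6714 × 0.4000 / 0.8500
     = 0.26856000 / 0.8500
     = 0.3160


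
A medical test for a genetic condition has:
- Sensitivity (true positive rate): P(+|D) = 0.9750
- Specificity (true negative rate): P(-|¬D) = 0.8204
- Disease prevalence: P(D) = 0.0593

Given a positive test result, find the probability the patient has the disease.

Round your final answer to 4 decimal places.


Let D = has disease, + = positive test

Given:
- P(D) = 0.0593 (prevalence)
- P(+|D) = 0.9750 (sensitivity)
- P(-|¬D) = 0.8204 (specificity)
- P(+|¬D) = 0.1796 (false positive rate = 1 - specificity)

Step 1: Find P(+)
P(+) = P(+|D)P(D) + P(+|¬D)P(¬D)
     = 0.9750 × 0.0593 + 0.1796 × 0.9407
     = 0.05781750 + 0.16894972
     = 0.22676722

Step 2: Apply Bayes' theorem for P(D|+)
P(D|+) = P(+|D)P(D) / P(+)
       = 0.05781750 / 0.22676722
       = 0.2550


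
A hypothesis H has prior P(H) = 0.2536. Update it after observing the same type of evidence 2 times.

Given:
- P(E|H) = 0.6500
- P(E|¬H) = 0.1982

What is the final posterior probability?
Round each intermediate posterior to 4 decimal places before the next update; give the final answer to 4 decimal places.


Sequential Bayesian updating:

Initial prior: P(H) = 0.2536

Update 1:
  P(E) = 0.6500 × 0.2536 + 0.1982 × 0.7464 = 0.16484000 + 0.14793648 = 0.31277648
  P(H|E) = 0.16484000 / 0.31277648 = 0.5270

Update 2:
  P(E) = 0.6500 × 0.5270 + 0.1982 × 0.4730 = 0.34255000 + 0.09374860 = 0.43629860
  P(H|E) = 0.34255000 / 0.43629860 = 0.7851

Final posterior: 0.7851


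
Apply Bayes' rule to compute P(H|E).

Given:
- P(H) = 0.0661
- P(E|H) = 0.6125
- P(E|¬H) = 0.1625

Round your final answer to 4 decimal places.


Bayes' theorem: P(H|E) = P(E|H) × P(H) / P(E)

Step 1: Calculate P(E) using law of total probability
P(E) = P(E|H)P(H) + P(E|¬H)P(¬H)
     = 0.6125 × 0.0661 + 0.1625 × 0.9339
     = 0.04048625 + 0.15175875
     = 0.19224500

Step 2: Apply Bayes' theorem
P(H|E) = P(E|H) × P(H) / P(E)
       = 0.04048625 / 0.19224500
       = 0.2106


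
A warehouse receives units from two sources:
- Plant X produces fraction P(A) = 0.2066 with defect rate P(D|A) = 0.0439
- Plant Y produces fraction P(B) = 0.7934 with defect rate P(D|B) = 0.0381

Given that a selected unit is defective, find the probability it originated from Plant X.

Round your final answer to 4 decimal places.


Let A = from Plant X, D = defective

Given:
- P(A) = 0.2066, P(B) = 0.7934
- P(D|A) = 0.0439, P(D|B) = 0.0381

Step 1: Find P(D)
P(D) = P(D|A)P(A) + P(D|B)P(B)
     = 0.0439 × 0.2066 + 0.0381 × 0.7934
     = 0.00906974 + 0.03022854
     = 0.03929828

Step 2: Apply Bayes' theorem
P(A|D) = P(D|A)P(A) / P(D)
       = 0.00906974 / 0.03929828
       = 0.2308


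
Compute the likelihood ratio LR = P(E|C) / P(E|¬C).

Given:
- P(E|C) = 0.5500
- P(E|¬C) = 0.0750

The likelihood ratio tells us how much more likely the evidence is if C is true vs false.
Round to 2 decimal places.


Likelihood Ratio (LR) = P(E|C) / P(E|¬C)

LR = 0.5500 / 0.0750
   = 7.33

The evidence is 7.33 times more likely if C is true than if C is false.
Since LR > 1, the evidence supports C over ¬C.


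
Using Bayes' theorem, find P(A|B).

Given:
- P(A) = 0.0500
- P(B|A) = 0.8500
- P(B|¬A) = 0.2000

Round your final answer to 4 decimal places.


Bayes' theorem: P(A|B) = P(B|A) × P(A) / P(B)

Step 1: Calculate P(B) using law of total probability
P(B) = P(B|A)P(A) + P(B|¬A)P(¬A)
     = 0.8500 × 0.0500 + 0.2000 × 0.9500
     = 0.04250000 + 0.19000000
     = 0.23250000

Step 2: Apply Bayes' theorem
P(A|B) = P(B|A) × P(A) / P(B)
       = 0.04250000 / 0.23250000
       = 0.1828


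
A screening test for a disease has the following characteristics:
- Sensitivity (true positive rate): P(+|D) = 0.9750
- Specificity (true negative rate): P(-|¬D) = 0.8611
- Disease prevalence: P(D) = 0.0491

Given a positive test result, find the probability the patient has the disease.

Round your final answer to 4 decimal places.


Let D = has disease, + = positive test

Given:
- P(D) = 0.0491 (prevalence)
- P(+|D) = 0.9750 (sensitivity)
- P(-|¬D) = 0.8611 (specificity)
- P(+|¬D) = 0.1389 (false positive rate = 1 - specificity)

Step 1: Find P(+)
P(+) = P(+|D)P(D) + P(+|¬D)P(¬D)
     = 0.9750 × 0.0491 + 0.1389 × 0.9509
     = 0.04787250 + 0.13208001
     = 0.17995251

Step 2: Apply Bayes' theorem for P(D|+)
P(D|+) = P(+|D)P(D) / P(+)
       = 0.04787250 / 0.17995251
       = 0.2660


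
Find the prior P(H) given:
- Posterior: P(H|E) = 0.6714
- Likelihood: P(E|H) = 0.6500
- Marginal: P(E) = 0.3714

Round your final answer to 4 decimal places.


From Bayes' theorem: P(H|E) = P(E|H) × P(H) / P(E)

Rearranging for P(H):
P(H) = P(H|E) × P(E) / P(E|H)
     = 0.6714 × 0.3714 / 0.6500
     = 0.24935796 / 0.6500
     = 0.3836


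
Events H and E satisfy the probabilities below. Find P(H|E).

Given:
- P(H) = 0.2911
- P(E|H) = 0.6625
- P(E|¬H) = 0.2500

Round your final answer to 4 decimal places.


Bayes' theorem: P(H|E) = P(E|H) × P(H) / P(E)

Step 1: Calculate P(E) using law of total probability
P(E) = P(E|H)P(H) + P(E|¬H)P(¬H)
     = 0.6625 × 0.2911 + 0.2500 × 0.7089
     = 0.19285375 + 0.17722500
     = 0.37007875

Step 2: Apply Bayes' theorem
P(H|E) = P(E|H) × P(H) / P(E)
       = 0.19285375 / 0.37007875
       = 0.5211


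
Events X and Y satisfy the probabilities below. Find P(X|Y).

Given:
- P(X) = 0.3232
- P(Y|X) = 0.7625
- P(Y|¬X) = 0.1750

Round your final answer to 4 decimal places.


Bayes' theorem: P(X|Y) = P(Y|X) × P(X) / P(Y)

Step 1: Calculate P(Y) using law of total probability
P(Y) = P(Y|X)P(X) + P(Y|¬X)P(¬X)
     = 0.7625 × 0.3232 + 0.1750 × 0.6768
     = 0.24644000 + 0.11844000
     = 0.36488000

Step 2: Apply Bayes' theorem
P(X|Y) = P(Y|X) × P(X) / P(Y)
       = 0.24644000 / 0.36488000
       = 0.6754


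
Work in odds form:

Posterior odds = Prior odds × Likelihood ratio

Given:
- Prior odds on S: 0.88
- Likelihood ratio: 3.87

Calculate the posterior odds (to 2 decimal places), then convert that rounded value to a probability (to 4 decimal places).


Step 1: Calculate posterior odds
Posterior odds = Prior odds × LR
               = 0.88 × 3.87
               = 3.41

Step 2: Convert to probability
P(S|E) = Posterior odds / (1 + Posterior odds)
       = 3.41 / (1 + 3.41)
       = 3.41 / 4.41
       = 0.7732

The evidence increased P(S) from 0.4681 to 0.7732.


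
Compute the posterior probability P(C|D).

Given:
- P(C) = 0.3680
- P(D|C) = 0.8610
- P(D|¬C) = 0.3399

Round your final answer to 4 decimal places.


Bayes' theorem: P(C|D) = P(D|C) × P(C) / P(D)

Step 1: Calculate P(D) using law of total probability
P(D) = P(D|C)P(C) + P(D|¬C)P(¬C)
     = 0.8610 × 0.3680 + 0.3399 × 0.6320
     = 0.31684800 + 0.21481680
     = 0.53166480

Step 2: Apply Bayes' theorem
P(C|D) = P(D|C) × P(C) / P(D)
       = 0.31684800 / 0.53166480
       = 0.5960


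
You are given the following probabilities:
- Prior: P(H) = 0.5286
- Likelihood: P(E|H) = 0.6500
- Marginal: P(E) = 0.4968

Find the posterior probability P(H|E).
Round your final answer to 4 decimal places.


Using Bayes' theorem:

P(H|E) = P(E|H) × P(H) / P(E)
       = 0.6500 × 0.5286 / 0.4968
       = 0.34359000 / 0.4968
       = 0.6916

The evidence strengthens our belief in H.
Prior: 0.5286 → Posterior: 0.6916


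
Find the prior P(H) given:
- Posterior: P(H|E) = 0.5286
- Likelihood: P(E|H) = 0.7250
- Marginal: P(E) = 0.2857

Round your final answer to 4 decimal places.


From Bayes' theorem: P(H|E) = P(E|H) × P(H) / P(E)

Rearranging for P(H):
P(H) = P(H|E) × P(E) / P(E|H)
     = 0.5286 × 0.2857 / 0.7250
     = 0.15102102 / 0.7250
     = 0.2083


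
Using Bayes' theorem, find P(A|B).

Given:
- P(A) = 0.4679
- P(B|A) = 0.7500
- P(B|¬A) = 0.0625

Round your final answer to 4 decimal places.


Bayes' theorem: P(A|B) = P(B|A) × P(A) / P(B)

Step 1: Calculate P(B) using law of total probability
P(B) = P(B|A)P(A) + P(B|¬A)P(¬A)
     = 0.7500 × 0.4679 + 0.0625 × 0.5321
     = 0.35092500 + 0.03325625
     = 0.38418125

Step 2: Apply Bayes' theorem
P(A|B) = P(B|A) × P(A) / P(B)
       = 0.35092500 / 0.38418125
       = 0.9134


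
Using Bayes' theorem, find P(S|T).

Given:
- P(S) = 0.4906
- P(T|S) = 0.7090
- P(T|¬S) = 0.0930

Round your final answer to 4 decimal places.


Bayes' theorem: P(S|T) = P(T|S) × P(S) / P(T)

Step 1: Calculate P(T) using law of total probability
P(T) = P(T|S)P(S) + P(T|¬S)P(¬S)
     = 0.7090 × 0.4906 + 0.0930 × 0.5094
     = 0.34783540 + 0.04737420
     = 0.39520960

Step 2: Apply Bayes' theorem
P(S|T) = P(T|S) × P(S) / P(T)
       = 0.34783540 / 0.39520960
       = 0.8801


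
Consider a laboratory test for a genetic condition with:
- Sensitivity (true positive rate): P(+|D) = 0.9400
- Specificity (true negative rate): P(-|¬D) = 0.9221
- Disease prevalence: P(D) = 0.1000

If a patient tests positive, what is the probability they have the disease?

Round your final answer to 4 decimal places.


Let D = has disease, + = positive test

Given:
- P(D) = 0.1000 (prevalence)
- P(+|D) = 0.9400 (sensitivity)
- P(-|¬D) = 0.9221 (specificity)
- P(+|¬D) = 0.0779 (false positive rate = 1 - specificity)

Step 1: Find P(+)
P(+) = P(+|D)P(D) + P(+|¬D)P(¬D)
     = 0.9400 × 0.1000 + 0.0779 × 0.9000
     = 0.09400000 + 0.07011000
     = 0.16411000

Step 2: Apply Bayes' theorem for P(D|+)
P(D|+) = P(+|D)P(D) / P(+)
       = 0.09400000 / 0.16411000
       = 0.5728


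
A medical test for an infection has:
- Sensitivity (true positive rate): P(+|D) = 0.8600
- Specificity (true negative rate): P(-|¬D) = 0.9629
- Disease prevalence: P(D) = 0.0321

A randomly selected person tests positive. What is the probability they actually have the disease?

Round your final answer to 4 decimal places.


Let D = has disease, + = positive test

Given:
- P(D) = 0.0321 (prevalence)
- P(+|D) = 0.8600 (sensitivity)
- P(-|¬D) = 0.9629 (specificity)
- P(+|¬D) = 0.0371 (false positive rate = 1 - specificity)

Step 1: Find P(+)
P(+) = P(+|D)P(D) + P(+|¬D)P(¬D)
     = 0.8600 × 0.0321 + 0.0371 × 0.9679
     = 0.02760600 + 0.03590909
     = 0.06351509

Step 2: Apply Bayes' theorem for P(D|+)
P(D|+) = P(+|D)P(D) / P(+)
       = 0.02760600 / 0.06351509
       = 0.4346


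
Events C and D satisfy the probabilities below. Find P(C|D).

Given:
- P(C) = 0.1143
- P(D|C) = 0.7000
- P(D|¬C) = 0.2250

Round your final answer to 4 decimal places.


Bayes' theorem: P(C|D) = P(D|C) × P(C) / P(D)

Step 1: Calculate P(D) using law of total probability
P(D) = P(D|C)P(C) + P(D|¬C)P(¬C)
     = 0.7000 × 0.1143 + 0.2250 × 0.8857
     = 0.08001000 + 0.19928250
     = 0.27929250

Step 2: Apply Bayes' theorem
P(C|D) = P(D|C) × P(C) / P(D)
       = 0.08001000 / 0.27929250
       = 0.2865


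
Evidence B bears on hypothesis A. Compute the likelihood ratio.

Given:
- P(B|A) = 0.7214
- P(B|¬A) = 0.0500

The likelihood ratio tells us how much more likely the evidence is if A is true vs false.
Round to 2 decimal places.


Likelihood Ratio (LR) = P(B|A) / P(B|¬A)

LR = 0.7214 / 0.0500
   = 14.43

The evidence is 14.43 times more likely if A is true than if A is false.
LR > 1, so observing B raises the odds in favor of A.


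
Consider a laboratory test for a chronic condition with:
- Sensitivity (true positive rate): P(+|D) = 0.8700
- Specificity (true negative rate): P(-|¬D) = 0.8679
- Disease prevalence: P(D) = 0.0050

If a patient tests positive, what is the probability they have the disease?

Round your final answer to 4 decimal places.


Let D = has disease, + = positive test

Given:
- P(D) = 0.0050 (prevalence)
- P(+|D) = 0.8700 (sensitivity)
- P(-|¬D) = 0.8679 (specificity)
- P(+|¬D) = 0.1321 (false positive rate = 1 - specificity)

Step 1: Find P(+)
P(+) = P(+|D)P(D) + P(+|¬D)P(¬D)
     = 0.8700 × 0.0050 + 0.1321 × 0.9950
     = 0.00435000 + 0.13143950
     = 0.13578950

Step 2: Apply Bayes' theorem for P(D|+)
P(D|+) = P(+|D)P(D) / P(+)
       = 0.00435000 / 0.13578950
       = 0.0320


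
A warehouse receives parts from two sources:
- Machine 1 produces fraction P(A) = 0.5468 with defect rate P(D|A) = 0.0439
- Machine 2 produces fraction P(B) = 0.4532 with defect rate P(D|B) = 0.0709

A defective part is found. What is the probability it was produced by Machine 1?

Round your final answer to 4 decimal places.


Let A = from Machine 1, D = defective

Given:
- P(A) = 0.5468, P(B) = 0.4532
- P(D|A) = 0.0439, P(D|B) = 0.0709

Step 1: Find P(D)
P(D) = P(D|A)P(A) + P(D|B)P(B)
     = 0.0439 × 0.5468 + 0.0709 × 0.4532
     = 0.02400452 + 0.03213188
     = 0.05613640

Step 2: Apply Bayes' theorem
P(A|D) = P(D|A)P(A) / P(D)
       = 0.02400452 / 0.05613640
       = 0.4276


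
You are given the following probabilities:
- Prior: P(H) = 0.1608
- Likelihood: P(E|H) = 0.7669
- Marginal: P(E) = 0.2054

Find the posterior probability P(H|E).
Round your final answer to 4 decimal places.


Using Bayes' theorem:

P(H|E) = P(E|H) × P(H) / P(E)
       = 0.7669 × 0.1608 / 0.2054
       = 0.12331752 / 0.2054
       = 0.6004

The evidence strengthens our belief in H.
Prior: 0.1608 → Posterior: 0.6004


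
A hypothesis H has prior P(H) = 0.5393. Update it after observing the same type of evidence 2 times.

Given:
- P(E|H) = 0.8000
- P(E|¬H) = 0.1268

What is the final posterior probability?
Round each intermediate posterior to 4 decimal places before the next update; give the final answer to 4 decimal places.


Sequential Bayesian updating:

Initial prior: P(H) = 0.5393

Update 1:
  P(E) = 0.8000 × 0.5393 + 0.1268 × 0.4607 = 0.43144000 + 0.05841676 = 0.48985676
  P(H|E) = 0.43144000 / 0.48985676 = 0.8807

Update 2:
  P(E) = 0.8000 × 0.8807 + 0.1268 × 0.1193 = 0.70456000 + 0.01512724 = 0.71968724
  P(H|E) = 0.70456000 / 0.71968724 = 0.9790

Final posterior: 0.9790


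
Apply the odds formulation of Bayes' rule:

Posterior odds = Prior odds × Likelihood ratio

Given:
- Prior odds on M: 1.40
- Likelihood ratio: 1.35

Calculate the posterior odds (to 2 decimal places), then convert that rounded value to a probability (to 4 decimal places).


Step 1: Calculate posterior odds
Posterior odds = Prior odds × LR
               = 1.40 × 1.35
               = 1.89

Step 2: Convert to probability
P(M|E) = Posterior odds / (1 + Posterior odds)
       = 1.89 / (1 + 1.89)
       = 1.89 / 2.89
       = 0.6540

The evidence increased P(M) from 0.5833 to 0.6540.


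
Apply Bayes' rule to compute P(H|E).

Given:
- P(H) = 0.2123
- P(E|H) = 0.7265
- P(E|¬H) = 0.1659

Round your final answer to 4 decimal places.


Bayes' theorem: P(H|E) = P(E|H) × P(H) / P(E)

Step 1: Calculate P(E) using law of total probability
P(E) = P(E|H)P(H) + P(E|¬H)P(¬H)
     = 0.7265 × 0.2123 + 0.1659 × 0.7877
     = 0.15423595 + 0.13067943
     = 0.28491538

Step 2: Apply Bayes' theorem
P(H|E) = P(E|H) × P(H) / P(E)
       = 0.15423595 / 0.28491538
       = 0.5413
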